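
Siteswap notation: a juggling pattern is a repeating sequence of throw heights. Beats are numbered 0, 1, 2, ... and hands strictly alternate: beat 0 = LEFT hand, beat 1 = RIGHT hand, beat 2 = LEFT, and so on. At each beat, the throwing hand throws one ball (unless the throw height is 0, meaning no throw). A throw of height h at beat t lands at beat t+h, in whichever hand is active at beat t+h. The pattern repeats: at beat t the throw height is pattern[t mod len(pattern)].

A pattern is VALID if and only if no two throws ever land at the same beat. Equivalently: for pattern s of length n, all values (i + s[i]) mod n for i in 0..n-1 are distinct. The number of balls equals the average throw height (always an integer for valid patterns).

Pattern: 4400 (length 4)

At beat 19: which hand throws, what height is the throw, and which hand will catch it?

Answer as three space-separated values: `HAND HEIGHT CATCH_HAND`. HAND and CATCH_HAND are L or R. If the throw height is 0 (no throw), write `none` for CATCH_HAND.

Answer: R 0 none

Derivation:
Beat 19: 19 mod 2 = 1, so hand = R
Throw height = pattern[19 mod 4] = pattern[3] = 0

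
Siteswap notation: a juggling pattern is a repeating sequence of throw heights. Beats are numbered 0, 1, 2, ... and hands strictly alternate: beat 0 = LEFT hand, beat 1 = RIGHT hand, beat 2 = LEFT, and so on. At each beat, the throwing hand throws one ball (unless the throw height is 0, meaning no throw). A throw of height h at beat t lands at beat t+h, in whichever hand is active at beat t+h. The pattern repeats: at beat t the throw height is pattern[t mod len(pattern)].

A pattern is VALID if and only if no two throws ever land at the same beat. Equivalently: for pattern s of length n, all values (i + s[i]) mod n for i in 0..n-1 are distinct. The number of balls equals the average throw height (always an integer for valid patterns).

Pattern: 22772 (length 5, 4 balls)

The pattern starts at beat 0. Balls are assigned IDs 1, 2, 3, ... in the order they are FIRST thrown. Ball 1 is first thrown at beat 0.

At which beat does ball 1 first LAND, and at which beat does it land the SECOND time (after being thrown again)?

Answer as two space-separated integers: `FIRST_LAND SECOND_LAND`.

Beat 0 (L): throw ball1 h=2 -> lands@2:L; in-air after throw: [b1@2:L]
Beat 1 (R): throw ball2 h=2 -> lands@3:R; in-air after throw: [b1@2:L b2@3:R]
Beat 2 (L): throw ball1 h=7 -> lands@9:R; in-air after throw: [b2@3:R b1@9:R]
Beat 3 (R): throw ball2 h=7 -> lands@10:L; in-air after throw: [b1@9:R b2@10:L]
Beat 4 (L): throw ball3 h=2 -> lands@6:L; in-air after throw: [b3@6:L b1@9:R b2@10:L]
Beat 5 (R): throw ball4 h=2 -> lands@7:R; in-air after throw: [b3@6:L b4@7:R b1@9:R b2@10:L]
Beat 6 (L): throw ball3 h=2 -> lands@8:L; in-air after throw: [b4@7:R b3@8:L b1@9:R b2@10:L]
Beat 7 (R): throw ball4 h=7 -> lands@14:L; in-air after throw: [b3@8:L b1@9:R b2@10:L b4@14:L]
Beat 8 (L): throw ball3 h=7 -> lands@15:R; in-air after throw: [b1@9:R b2@10:L b4@14:L b3@15:R]
Beat 9 (R): throw ball1 h=2 -> lands@11:R; in-air after throw: [b2@10:L b1@11:R b4@14:L b3@15:R]
Ball 1: thrown@0 h=2 -> first land @2; rethrown@2 h=7 -> second land @9

Answer: 2 9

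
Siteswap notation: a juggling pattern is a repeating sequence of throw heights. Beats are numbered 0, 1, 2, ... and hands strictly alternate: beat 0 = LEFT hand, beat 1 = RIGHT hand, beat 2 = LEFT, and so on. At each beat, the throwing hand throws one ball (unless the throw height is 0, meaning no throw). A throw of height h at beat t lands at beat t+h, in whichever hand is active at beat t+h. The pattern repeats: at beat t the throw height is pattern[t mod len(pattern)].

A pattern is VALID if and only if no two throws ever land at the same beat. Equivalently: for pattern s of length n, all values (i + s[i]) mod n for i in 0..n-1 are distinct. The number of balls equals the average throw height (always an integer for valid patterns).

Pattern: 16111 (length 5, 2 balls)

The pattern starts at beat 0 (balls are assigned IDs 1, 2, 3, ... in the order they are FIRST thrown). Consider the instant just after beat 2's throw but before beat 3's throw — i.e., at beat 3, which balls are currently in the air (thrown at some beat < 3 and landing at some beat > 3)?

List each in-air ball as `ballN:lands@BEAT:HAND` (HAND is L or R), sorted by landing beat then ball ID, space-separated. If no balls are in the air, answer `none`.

Beat 0 (L): throw ball1 h=1 -> lands@1:R; in-air after throw: [b1@1:R]
Beat 1 (R): throw ball1 h=6 -> lands@7:R; in-air after throw: [b1@7:R]
Beat 2 (L): throw ball2 h=1 -> lands@3:R; in-air after throw: [b2@3:R b1@7:R]
Beat 3 (R): throw ball2 h=1 -> lands@4:L; in-air after throw: [b2@4:L b1@7:R]

Answer: ball1:lands@7:R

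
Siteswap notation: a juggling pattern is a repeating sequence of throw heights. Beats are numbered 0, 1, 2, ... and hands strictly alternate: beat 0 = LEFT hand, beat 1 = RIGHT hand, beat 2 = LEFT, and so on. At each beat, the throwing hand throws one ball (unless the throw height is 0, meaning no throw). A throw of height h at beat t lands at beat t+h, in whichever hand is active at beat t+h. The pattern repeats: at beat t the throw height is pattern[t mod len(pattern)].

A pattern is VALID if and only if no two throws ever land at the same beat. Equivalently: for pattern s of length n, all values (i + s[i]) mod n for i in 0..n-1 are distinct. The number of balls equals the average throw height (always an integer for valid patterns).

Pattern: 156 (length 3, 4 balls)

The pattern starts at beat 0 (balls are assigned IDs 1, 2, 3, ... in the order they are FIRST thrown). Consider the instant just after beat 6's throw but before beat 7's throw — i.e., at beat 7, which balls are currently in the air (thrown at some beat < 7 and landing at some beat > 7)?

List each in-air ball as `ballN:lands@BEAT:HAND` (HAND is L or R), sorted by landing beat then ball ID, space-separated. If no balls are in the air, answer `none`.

Answer: ball2:lands@8:L ball3:lands@9:R ball4:lands@11:R

Derivation:
Beat 0 (L): throw ball1 h=1 -> lands@1:R; in-air after throw: [b1@1:R]
Beat 1 (R): throw ball1 h=5 -> lands@6:L; in-air after throw: [b1@6:L]
Beat 2 (L): throw ball2 h=6 -> lands@8:L; in-air after throw: [b1@6:L b2@8:L]
Beat 3 (R): throw ball3 h=1 -> lands@4:L; in-air after throw: [b3@4:L b1@6:L b2@8:L]
Beat 4 (L): throw ball3 h=5 -> lands@9:R; in-air after throw: [b1@6:L b2@8:L b3@9:R]
Beat 5 (R): throw ball4 h=6 -> lands@11:R; in-air after throw: [b1@6:L b2@8:L b3@9:R b4@11:R]
Beat 6 (L): throw ball1 h=1 -> lands@7:R; in-air after throw: [b1@7:R b2@8:L b3@9:R b4@11:R]
Beat 7 (R): throw ball1 h=5 -> lands@12:L; in-air after throw: [b2@8:L b3@9:R b4@11:R b1@12:L]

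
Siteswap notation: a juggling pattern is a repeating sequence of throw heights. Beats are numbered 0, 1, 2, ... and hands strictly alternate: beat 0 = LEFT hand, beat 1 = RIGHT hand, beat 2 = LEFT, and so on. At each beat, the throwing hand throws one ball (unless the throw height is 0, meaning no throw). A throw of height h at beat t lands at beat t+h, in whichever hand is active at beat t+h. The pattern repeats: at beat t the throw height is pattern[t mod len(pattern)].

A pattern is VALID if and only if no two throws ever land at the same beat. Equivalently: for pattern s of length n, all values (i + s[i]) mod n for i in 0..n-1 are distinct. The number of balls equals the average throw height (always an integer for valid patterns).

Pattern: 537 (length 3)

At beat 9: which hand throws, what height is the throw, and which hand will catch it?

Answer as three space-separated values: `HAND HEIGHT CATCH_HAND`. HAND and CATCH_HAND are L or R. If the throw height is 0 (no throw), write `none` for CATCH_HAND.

Beat 9: 9 mod 2 = 1, so hand = R
Throw height = pattern[9 mod 3] = pattern[0] = 5
Lands at beat 9+5=14, 14 mod 2 = 0, so catch hand = L

Answer: R 5 L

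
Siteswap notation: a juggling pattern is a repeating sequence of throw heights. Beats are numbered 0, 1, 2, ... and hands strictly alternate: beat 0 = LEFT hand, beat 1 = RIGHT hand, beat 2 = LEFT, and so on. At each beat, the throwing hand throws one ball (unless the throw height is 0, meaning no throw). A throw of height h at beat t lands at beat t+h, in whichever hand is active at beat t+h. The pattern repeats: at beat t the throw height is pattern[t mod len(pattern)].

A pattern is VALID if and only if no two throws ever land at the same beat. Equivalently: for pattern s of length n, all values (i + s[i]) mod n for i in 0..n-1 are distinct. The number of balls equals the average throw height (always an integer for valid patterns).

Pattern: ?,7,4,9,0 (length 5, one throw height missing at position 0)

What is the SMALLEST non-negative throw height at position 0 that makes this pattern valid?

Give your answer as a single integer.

i=0: s[i]=? (unknown)
i=1: (1 + 7) mod 5 = 3
i=2: (2 + 4) mod 5 = 1
i=3: (3 + 9) mod 5 = 2
i=4: (4 + 0) mod 5 = 4
Known residues: [1, 2, 3, 4]; need a permutation of 0..4, so missing residue r = 0
Need (0 + s) mod 5 = 0; smallest s = (0 - 0) mod 5 = 0

Answer: 0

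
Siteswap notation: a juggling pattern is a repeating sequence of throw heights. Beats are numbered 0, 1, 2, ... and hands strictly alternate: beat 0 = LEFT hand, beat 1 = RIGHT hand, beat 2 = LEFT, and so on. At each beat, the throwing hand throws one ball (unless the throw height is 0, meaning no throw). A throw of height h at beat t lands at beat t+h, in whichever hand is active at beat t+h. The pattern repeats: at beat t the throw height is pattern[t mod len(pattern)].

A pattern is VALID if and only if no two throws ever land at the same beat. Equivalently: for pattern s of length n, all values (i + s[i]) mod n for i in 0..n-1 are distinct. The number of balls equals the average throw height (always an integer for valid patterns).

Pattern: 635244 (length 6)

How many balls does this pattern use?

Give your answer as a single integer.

Answer: 4

Derivation:
Pattern = [6, 3, 5, 2, 4, 4], length n = 6
  position 0: throw height = 6, running sum = 6
  position 1: throw height = 3, running sum = 9
  position 2: throw height = 5, running sum = 14
  position 3: throw height = 2, running sum = 16
  position 4: throw height = 4, running sum = 20
  position 5: throw height = 4, running sum = 24
Total sum = 24; balls = sum / n = 24 / 6 = 4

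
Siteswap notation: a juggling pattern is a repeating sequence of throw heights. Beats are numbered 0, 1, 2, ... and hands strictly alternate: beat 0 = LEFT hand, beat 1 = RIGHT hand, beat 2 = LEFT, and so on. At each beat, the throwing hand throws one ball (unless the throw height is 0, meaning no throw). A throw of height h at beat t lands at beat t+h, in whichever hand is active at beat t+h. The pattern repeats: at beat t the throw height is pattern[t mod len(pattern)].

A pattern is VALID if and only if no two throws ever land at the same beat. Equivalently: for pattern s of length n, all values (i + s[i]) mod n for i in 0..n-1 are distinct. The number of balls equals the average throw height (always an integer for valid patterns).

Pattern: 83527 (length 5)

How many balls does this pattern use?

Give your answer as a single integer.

Answer: 5

Derivation:
Pattern = [8, 3, 5, 2, 7], length n = 5
  position 0: throw height = 8, running sum = 8
  position 1: throw height = 3, running sum = 11
  position 2: throw height = 5, running sum = 16
  position 3: throw height = 2, running sum = 18
  position 4: throw height = 7, running sum = 25
Total sum = 25; balls = sum / n = 25 / 5 = 5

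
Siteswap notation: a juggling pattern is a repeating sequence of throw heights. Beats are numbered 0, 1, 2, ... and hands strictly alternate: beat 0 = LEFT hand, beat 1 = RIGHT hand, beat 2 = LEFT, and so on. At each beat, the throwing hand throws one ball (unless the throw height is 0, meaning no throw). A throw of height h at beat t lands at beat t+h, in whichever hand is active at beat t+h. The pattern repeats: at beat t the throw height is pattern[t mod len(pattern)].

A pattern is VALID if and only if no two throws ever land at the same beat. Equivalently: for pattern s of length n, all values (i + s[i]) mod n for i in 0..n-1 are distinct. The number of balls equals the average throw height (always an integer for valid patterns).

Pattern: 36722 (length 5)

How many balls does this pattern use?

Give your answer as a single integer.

Answer: 4

Derivation:
Pattern = [3, 6, 7, 2, 2], length n = 5
  position 0: throw height = 3, running sum = 3
  position 1: throw height = 6, running sum = 9
  position 2: throw height = 7, running sum = 16
  position 3: throw height = 2, running sum = 18
  position 4: throw height = 2, running sum = 20
Total sum = 20; balls = sum / n = 20 / 5 = 4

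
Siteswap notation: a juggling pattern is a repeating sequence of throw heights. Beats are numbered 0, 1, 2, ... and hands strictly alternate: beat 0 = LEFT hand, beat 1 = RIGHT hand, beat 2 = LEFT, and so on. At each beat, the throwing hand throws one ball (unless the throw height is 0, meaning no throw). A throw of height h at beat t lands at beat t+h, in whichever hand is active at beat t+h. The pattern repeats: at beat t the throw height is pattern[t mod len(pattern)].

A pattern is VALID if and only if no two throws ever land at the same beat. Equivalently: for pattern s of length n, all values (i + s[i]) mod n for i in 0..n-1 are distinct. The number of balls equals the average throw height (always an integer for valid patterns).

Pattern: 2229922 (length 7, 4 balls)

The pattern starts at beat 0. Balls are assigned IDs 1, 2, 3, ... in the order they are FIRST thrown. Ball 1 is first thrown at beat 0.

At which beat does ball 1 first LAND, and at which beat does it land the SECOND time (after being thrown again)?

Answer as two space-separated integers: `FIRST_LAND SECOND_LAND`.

Answer: 2 4

Derivation:
Beat 0 (L): throw ball1 h=2 -> lands@2:L; in-air after throw: [b1@2:L]
Beat 1 (R): throw ball2 h=2 -> lands@3:R; in-air after throw: [b1@2:L b2@3:R]
Beat 2 (L): throw ball1 h=2 -> lands@4:L; in-air after throw: [b2@3:R b1@4:L]
Beat 3 (R): throw ball2 h=9 -> lands@12:L; in-air after throw: [b1@4:L b2@12:L]
Beat 4 (L): throw ball1 h=9 -> lands@13:R; in-air after throw: [b2@12:L b1@13:R]
Ball 1: thrown@0 h=2 -> first land @2; rethrown@2 h=2 -> second land @4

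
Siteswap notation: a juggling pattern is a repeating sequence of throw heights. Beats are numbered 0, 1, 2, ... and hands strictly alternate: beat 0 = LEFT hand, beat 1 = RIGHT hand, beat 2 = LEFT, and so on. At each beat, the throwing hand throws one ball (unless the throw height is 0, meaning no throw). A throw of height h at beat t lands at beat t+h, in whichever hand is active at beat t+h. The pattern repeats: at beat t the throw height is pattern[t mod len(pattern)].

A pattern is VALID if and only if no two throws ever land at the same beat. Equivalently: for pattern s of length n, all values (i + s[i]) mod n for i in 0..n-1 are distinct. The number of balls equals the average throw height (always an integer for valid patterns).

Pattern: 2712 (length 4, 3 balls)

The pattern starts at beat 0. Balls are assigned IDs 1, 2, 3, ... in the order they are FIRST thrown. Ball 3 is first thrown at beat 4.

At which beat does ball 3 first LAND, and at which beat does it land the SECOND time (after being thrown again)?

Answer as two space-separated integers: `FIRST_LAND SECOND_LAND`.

Answer: 6 7

Derivation:
Beat 0 (L): throw ball1 h=2 -> lands@2:L; in-air after throw: [b1@2:L]
Beat 1 (R): throw ball2 h=7 -> lands@8:L; in-air after throw: [b1@2:L b2@8:L]
Beat 2 (L): throw ball1 h=1 -> lands@3:R; in-air after throw: [b1@3:R b2@8:L]
Beat 3 (R): throw ball1 h=2 -> lands@5:R; in-air after throw: [b1@5:R b2@8:L]
Beat 4 (L): throw ball3 h=2 -> lands@6:L; in-air after throw: [b1@5:R b3@6:L b2@8:L]
Beat 5 (R): throw ball1 h=7 -> lands@12:L; in-air after throw: [b3@6:L b2@8:L b1@12:L]
Beat 6 (L): throw ball3 h=1 -> lands@7:R; in-air after throw: [b3@7:R b2@8:L b1@12:L]
Beat 7 (R): throw ball3 h=2 -> lands@9:R; in-air after throw: [b2@8:L b3@9:R b1@12:L]
Ball 3: thrown@4 h=2 -> first land @6; rethrown@6 h=1 -> second land @7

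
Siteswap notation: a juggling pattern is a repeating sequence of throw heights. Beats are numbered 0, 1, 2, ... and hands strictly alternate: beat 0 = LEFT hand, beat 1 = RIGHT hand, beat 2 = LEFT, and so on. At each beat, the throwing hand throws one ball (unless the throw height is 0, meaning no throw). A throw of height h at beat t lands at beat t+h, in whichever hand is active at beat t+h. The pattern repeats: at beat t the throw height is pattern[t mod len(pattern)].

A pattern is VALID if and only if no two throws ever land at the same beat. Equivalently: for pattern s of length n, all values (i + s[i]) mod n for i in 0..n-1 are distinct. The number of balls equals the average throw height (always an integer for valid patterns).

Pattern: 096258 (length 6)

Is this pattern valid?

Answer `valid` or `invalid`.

i=0: (i + s[i]) mod n = (0 + 0) mod 6 = 0
i=1: (i + s[i]) mod n = (1 + 9) mod 6 = 4
i=2: (i + s[i]) mod n = (2 + 6) mod 6 = 2
i=3: (i + s[i]) mod n = (3 + 2) mod 6 = 5
i=4: (i + s[i]) mod n = (4 + 5) mod 6 = 3
i=5: (i + s[i]) mod n = (5 + 8) mod 6 = 1
Residues: [0, 4, 2, 5, 3, 1], distinct: True

Answer: valid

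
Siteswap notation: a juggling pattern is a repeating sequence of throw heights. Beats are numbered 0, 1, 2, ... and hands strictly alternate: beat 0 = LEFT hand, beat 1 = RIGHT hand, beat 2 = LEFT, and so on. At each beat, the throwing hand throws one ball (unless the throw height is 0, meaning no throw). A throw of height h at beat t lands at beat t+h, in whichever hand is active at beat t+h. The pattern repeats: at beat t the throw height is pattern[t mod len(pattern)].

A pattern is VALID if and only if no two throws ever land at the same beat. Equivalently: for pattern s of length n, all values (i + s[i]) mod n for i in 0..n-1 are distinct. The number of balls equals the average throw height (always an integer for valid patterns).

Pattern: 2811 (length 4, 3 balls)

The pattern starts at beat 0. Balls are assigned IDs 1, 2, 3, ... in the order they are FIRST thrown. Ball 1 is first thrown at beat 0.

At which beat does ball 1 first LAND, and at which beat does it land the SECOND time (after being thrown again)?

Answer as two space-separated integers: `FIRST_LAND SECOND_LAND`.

Answer: 2 3

Derivation:
Beat 0 (L): throw ball1 h=2 -> lands@2:L; in-air after throw: [b1@2:L]
Beat 1 (R): throw ball2 h=8 -> lands@9:R; in-air after throw: [b1@2:L b2@9:R]
Beat 2 (L): throw ball1 h=1 -> lands@3:R; in-air after throw: [b1@3:R b2@9:R]
Beat 3 (R): throw ball1 h=1 -> lands@4:L; in-air after throw: [b1@4:L b2@9:R]
Ball 1: thrown@0 h=2 -> first land @2; rethrown@2 h=1 -> second land @3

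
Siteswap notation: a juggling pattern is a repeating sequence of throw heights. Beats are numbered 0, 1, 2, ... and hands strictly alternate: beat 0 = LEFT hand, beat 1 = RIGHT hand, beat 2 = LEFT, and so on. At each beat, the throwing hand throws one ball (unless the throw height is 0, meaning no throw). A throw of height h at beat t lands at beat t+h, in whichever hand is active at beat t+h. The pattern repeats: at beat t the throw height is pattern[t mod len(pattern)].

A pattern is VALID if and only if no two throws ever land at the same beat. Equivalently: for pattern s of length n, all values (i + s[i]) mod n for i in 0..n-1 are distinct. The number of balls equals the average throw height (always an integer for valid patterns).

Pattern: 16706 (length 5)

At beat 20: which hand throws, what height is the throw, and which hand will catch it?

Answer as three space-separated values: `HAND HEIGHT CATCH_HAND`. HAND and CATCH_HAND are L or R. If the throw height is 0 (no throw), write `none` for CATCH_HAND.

Beat 20: 20 mod 2 = 0, so hand = L
Throw height = pattern[20 mod 5] = pattern[0] = 1
Lands at beat 20+1=21, 21 mod 2 = 1, so catch hand = R

Answer: L 1 R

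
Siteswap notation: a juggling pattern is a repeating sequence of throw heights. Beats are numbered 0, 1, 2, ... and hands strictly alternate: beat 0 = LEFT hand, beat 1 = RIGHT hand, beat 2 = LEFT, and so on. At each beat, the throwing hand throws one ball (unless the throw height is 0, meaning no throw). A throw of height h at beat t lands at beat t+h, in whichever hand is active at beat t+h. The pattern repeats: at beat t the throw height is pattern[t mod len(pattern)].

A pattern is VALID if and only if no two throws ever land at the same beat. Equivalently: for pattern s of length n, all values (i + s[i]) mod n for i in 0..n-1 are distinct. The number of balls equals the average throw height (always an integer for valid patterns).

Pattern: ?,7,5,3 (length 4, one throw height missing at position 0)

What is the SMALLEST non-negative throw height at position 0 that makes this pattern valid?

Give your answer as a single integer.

Answer: 1

Derivation:
i=0: s[i]=? (unknown)
i=1: (1 + 7) mod 4 = 0
i=2: (2 + 5) mod 4 = 3
i=3: (3 + 3) mod 4 = 2
Known residues: [0, 2, 3]; need a permutation of 0..3, so missing residue r = 1
Need (0 + s) mod 4 = 1; smallest s = (1 - 0) mod 4 = 1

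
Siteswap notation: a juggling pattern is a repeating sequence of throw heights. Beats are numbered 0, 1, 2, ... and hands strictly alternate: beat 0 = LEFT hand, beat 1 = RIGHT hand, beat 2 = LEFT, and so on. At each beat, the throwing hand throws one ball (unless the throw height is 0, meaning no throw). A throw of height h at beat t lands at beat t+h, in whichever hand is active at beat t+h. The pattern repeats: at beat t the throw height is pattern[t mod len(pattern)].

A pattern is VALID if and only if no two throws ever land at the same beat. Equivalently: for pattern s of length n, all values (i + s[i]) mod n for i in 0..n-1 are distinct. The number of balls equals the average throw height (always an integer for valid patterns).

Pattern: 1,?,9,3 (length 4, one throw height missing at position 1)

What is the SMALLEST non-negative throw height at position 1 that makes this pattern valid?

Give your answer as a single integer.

Answer: 3

Derivation:
i=0: (0 + 1) mod 4 = 1
i=1: s[i]=? (unknown)
i=2: (2 + 9) mod 4 = 3
i=3: (3 + 3) mod 4 = 2
Known residues: [1, 2, 3]; need a permutation of 0..3, so missing residue r = 0
Need (1 + s) mod 4 = 0; smallest s = (0 - 1) mod 4 = 3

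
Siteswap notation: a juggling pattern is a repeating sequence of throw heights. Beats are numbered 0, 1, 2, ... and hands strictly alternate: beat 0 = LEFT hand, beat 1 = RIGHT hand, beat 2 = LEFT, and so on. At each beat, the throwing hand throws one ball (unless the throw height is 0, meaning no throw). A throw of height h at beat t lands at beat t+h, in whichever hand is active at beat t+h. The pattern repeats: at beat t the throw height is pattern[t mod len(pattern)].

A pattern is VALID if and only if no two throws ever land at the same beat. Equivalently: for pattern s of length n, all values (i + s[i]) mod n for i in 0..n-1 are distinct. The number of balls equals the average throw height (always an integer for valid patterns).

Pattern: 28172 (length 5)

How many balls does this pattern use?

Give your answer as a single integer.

Pattern = [2, 8, 1, 7, 2], length n = 5
  position 0: throw height = 2, running sum = 2
  position 1: throw height = 8, running sum = 10
  position 2: throw height = 1, running sum = 11
  position 3: throw height = 7, running sum = 18
  position 4: throw height = 2, running sum = 20
Total sum = 20; balls = sum / n = 20 / 5 = 4

Answer: 4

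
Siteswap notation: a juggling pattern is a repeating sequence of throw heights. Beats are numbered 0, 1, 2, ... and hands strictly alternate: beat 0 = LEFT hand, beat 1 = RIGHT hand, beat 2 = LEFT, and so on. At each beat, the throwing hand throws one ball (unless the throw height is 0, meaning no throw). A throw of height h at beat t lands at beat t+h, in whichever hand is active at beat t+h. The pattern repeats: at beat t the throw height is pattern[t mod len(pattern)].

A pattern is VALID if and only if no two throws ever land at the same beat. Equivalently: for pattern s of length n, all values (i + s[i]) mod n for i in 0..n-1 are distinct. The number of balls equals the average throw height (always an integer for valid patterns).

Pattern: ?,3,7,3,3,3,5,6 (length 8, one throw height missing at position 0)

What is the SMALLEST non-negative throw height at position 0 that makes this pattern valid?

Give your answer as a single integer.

Answer: 2

Derivation:
i=0: s[i]=? (unknown)
i=1: (1 + 3) mod 8 = 4
i=2: (2 + 7) mod 8 = 1
i=3: (3 + 3) mod 8 = 6
i=4: (4 + 3) mod 8 = 7
i=5: (5 + 3) mod 8 = 0
i=6: (6 + 5) mod 8 = 3
i=7: (7 + 6) mod 8 = 5
Known residues: [0, 1, 3, 4, 5, 6, 7]; need a permutation of 0..7, so missing residue r = 2
Need (0 + s) mod 8 = 2; smallest s = (2 - 0) mod 8 = 2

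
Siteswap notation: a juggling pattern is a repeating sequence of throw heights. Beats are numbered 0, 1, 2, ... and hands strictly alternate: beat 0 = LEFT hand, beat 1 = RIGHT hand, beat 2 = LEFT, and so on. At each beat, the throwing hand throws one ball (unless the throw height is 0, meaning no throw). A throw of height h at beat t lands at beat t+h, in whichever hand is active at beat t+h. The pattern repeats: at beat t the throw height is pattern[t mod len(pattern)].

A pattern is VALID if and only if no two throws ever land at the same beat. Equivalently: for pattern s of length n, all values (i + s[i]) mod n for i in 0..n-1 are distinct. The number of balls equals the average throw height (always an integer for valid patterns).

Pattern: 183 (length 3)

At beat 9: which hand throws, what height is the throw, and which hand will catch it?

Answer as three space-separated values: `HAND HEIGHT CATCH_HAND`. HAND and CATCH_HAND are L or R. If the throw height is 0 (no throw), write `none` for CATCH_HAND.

Answer: R 1 L

Derivation:
Beat 9: 9 mod 2 = 1, so hand = R
Throw height = pattern[9 mod 3] = pattern[0] = 1
Lands at beat 9+1=10, 10 mod 2 = 0, so catch hand = L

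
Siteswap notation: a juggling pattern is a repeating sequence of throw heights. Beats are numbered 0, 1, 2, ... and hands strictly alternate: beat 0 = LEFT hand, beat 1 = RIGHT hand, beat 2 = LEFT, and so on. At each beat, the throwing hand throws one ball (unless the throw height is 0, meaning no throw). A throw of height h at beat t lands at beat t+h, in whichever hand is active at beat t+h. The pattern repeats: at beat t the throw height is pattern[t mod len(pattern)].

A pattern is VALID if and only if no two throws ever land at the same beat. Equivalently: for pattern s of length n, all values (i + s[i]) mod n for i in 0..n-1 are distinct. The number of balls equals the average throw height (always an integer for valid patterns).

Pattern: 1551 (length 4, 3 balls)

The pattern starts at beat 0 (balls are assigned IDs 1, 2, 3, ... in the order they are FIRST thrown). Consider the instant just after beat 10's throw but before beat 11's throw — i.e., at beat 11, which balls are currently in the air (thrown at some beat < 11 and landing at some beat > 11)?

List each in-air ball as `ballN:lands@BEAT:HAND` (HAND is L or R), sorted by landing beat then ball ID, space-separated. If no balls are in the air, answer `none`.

Beat 0 (L): throw ball1 h=1 -> lands@1:R; in-air after throw: [b1@1:R]
Beat 1 (R): throw ball1 h=5 -> lands@6:L; in-air after throw: [b1@6:L]
Beat 2 (L): throw ball2 h=5 -> lands@7:R; in-air after throw: [b1@6:L b2@7:R]
Beat 3 (R): throw ball3 h=1 -> lands@4:L; in-air after throw: [b3@4:L b1@6:L b2@7:R]
Beat 4 (L): throw ball3 h=1 -> lands@5:R; in-air after throw: [b3@5:R b1@6:L b2@7:R]
Beat 5 (R): throw ball3 h=5 -> lands@10:L; in-air after throw: [b1@6:L b2@7:R b3@10:L]
Beat 6 (L): throw ball1 h=5 -> lands@11:R; in-air after throw: [b2@7:R b3@10:L b1@11:R]
Beat 7 (R): throw ball2 h=1 -> lands@8:L; in-air after throw: [b2@8:L b3@10:L b1@11:R]
Beat 8 (L): throw ball2 h=1 -> lands@9:R; in-air after throw: [b2@9:R b3@10:L b1@11:R]
Beat 9 (R): throw ball2 h=5 -> lands@14:L; in-air after throw: [b3@10:L b1@11:R b2@14:L]
Beat 10 (L): throw ball3 h=5 -> lands@15:R; in-air after throw: [b1@11:R b2@14:L b3@15:R]
Beat 11 (R): throw ball1 h=1 -> lands@12:L; in-air after throw: [b1@12:L b2@14:L b3@15:R]

Answer: ball2:lands@14:L ball3:lands@15:R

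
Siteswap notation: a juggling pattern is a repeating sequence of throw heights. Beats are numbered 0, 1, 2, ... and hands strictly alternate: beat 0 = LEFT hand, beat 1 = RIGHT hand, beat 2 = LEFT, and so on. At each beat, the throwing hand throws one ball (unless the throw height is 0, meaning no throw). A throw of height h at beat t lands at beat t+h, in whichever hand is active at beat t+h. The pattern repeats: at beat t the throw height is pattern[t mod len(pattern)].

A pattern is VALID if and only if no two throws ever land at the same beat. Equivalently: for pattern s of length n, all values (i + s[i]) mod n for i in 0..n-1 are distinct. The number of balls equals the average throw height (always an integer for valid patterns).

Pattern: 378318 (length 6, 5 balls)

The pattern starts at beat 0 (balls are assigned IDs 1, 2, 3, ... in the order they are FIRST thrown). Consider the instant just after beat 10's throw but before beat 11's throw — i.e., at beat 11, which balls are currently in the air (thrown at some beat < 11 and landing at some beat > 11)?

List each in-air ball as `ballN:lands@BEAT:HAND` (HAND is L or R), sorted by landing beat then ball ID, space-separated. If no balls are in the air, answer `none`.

Beat 0 (L): throw ball1 h=3 -> lands@3:R; in-air after throw: [b1@3:R]
Beat 1 (R): throw ball2 h=7 -> lands@8:L; in-air after throw: [b1@3:R b2@8:L]
Beat 2 (L): throw ball3 h=8 -> lands@10:L; in-air after throw: [b1@3:R b2@8:L b3@10:L]
Beat 3 (R): throw ball1 h=3 -> lands@6:L; in-air after throw: [b1@6:L b2@8:L b3@10:L]
Beat 4 (L): throw ball4 h=1 -> lands@5:R; in-air after throw: [b4@5:R b1@6:L b2@8:L b3@10:L]
Beat 5 (R): throw ball4 h=8 -> lands@13:R; in-air after throw: [b1@6:L b2@8:L b3@10:L b4@13:R]
Beat 6 (L): throw ball1 h=3 -> lands@9:R; in-air after throw: [b2@8:L b1@9:R b3@10:L b4@13:R]
Beat 7 (R): throw ball5 h=7 -> lands@14:L; in-air after throw: [b2@8:L b1@9:R b3@10:L b4@13:R b5@14:L]
Beat 8 (L): throw ball2 h=8 -> lands@16:L; in-air after throw: [b1@9:R b3@10:L b4@13:R b5@14:L b2@16:L]
Beat 9 (R): throw ball1 h=3 -> lands@12:L; in-air after throw: [b3@10:L b1@12:L b4@13:R b5@14:L b2@16:L]
Beat 10 (L): throw ball3 h=1 -> lands@11:R; in-air after throw: [b3@11:R b1@12:L b4@13:R b5@14:L b2@16:L]
Beat 11 (R): throw ball3 h=8 -> lands@19:R; in-air after throw: [b1@12:L b4@13:R b5@14:L b2@16:L b3@19:R]

Answer: ball1:lands@12:L ball4:lands@13:R ball5:lands@14:L ball2:lands@16:L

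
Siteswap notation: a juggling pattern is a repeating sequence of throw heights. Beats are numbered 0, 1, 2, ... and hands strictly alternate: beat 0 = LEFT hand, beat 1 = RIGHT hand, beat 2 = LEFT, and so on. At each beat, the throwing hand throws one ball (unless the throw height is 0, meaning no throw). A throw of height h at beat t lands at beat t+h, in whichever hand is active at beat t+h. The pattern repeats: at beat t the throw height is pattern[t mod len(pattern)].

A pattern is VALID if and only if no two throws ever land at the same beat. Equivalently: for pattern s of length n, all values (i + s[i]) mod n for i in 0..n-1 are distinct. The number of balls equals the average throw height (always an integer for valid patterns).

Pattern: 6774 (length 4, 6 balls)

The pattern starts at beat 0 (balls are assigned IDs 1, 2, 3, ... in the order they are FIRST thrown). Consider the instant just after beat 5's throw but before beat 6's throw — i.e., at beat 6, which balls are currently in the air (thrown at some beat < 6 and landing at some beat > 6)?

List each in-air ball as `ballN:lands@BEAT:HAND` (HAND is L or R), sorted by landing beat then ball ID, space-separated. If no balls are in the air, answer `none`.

Beat 0 (L): throw ball1 h=6 -> lands@6:L; in-air after throw: [b1@6:L]
Beat 1 (R): throw ball2 h=7 -> lands@8:L; in-air after throw: [b1@6:L b2@8:L]
Beat 2 (L): throw ball3 h=7 -> lands@9:R; in-air after throw: [b1@6:L b2@8:L b3@9:R]
Beat 3 (R): throw ball4 h=4 -> lands@7:R; in-air after throw: [b1@6:L b4@7:R b2@8:L b3@9:R]
Beat 4 (L): throw ball5 h=6 -> lands@10:L; in-air after throw: [b1@6:L b4@7:R b2@8:L b3@9:R b5@10:L]
Beat 5 (R): throw ball6 h=7 -> lands@12:L; in-air after throw: [b1@6:L b4@7:R b2@8:L b3@9:R b5@10:L b6@12:L]
Beat 6 (L): throw ball1 h=7 -> lands@13:R; in-air after throw: [b4@7:R b2@8:L b3@9:R b5@10:L b6@12:L b1@13:R]

Answer: ball4:lands@7:R ball2:lands@8:L ball3:lands@9:R ball5:lands@10:L ball6:lands@12:L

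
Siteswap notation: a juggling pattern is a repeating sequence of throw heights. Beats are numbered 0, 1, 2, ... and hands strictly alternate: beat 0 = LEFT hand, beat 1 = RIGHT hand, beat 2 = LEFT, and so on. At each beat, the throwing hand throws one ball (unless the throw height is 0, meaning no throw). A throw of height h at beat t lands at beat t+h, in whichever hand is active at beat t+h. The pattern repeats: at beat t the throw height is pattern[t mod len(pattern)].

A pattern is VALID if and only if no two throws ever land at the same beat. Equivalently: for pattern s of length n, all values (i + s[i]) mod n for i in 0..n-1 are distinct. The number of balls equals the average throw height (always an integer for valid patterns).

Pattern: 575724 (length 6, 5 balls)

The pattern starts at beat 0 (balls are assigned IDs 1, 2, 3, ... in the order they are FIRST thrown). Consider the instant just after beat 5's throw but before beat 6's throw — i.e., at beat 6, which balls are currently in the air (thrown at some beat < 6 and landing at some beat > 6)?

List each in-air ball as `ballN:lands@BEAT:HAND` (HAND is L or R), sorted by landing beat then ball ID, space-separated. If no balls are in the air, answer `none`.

Answer: ball3:lands@7:R ball2:lands@8:L ball1:lands@9:R ball4:lands@10:L

Derivation:
Beat 0 (L): throw ball1 h=5 -> lands@5:R; in-air after throw: [b1@5:R]
Beat 1 (R): throw ball2 h=7 -> lands@8:L; in-air after throw: [b1@5:R b2@8:L]
Beat 2 (L): throw ball3 h=5 -> lands@7:R; in-air after throw: [b1@5:R b3@7:R b2@8:L]
Beat 3 (R): throw ball4 h=7 -> lands@10:L; in-air after throw: [b1@5:R b3@7:R b2@8:L b4@10:L]
Beat 4 (L): throw ball5 h=2 -> lands@6:L; in-air after throw: [b1@5:R b5@6:L b3@7:R b2@8:L b4@10:L]
Beat 5 (R): throw ball1 h=4 -> lands@9:R; in-air after throw: [b5@6:L b3@7:R b2@8:L b1@9:R b4@10:L]
Beat 6 (L): throw ball5 h=5 -> lands@11:R; in-air after throw: [b3@7:R b2@8:L b1@9:R b4@10:L b5@11:R]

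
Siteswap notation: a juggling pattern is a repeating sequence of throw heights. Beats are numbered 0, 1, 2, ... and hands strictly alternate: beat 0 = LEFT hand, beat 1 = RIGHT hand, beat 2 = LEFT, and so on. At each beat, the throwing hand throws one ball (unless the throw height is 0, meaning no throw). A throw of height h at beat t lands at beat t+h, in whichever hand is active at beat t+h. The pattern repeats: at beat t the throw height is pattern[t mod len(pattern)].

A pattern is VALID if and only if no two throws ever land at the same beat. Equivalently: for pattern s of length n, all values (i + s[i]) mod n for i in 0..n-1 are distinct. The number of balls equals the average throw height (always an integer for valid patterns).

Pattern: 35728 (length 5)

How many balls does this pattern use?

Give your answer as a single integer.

Pattern = [3, 5, 7, 2, 8], length n = 5
  position 0: throw height = 3, running sum = 3
  position 1: throw height = 5, running sum = 8
  position 2: throw height = 7, running sum = 15
  position 3: throw height = 2, running sum = 17
  position 4: throw height = 8, running sum = 25
Total sum = 25; balls = sum / n = 25 / 5 = 5

Answer: 5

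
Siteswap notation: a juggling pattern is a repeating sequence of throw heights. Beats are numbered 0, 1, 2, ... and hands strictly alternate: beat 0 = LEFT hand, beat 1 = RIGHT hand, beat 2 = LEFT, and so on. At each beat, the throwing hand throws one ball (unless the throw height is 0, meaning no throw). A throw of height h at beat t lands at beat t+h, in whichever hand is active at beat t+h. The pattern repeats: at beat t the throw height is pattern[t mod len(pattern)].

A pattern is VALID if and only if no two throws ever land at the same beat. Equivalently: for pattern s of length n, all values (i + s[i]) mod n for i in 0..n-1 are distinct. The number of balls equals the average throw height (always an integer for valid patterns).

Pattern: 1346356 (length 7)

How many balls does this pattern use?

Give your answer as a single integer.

Pattern = [1, 3, 4, 6, 3, 5, 6], length n = 7
  position 0: throw height = 1, running sum = 1
  position 1: throw height = 3, running sum = 4
  position 2: throw height = 4, running sum = 8
  position 3: throw height = 6, running sum = 14
  position 4: throw height = 3, running sum = 17
  position 5: throw height = 5, running sum = 22
  position 6: throw height = 6, running sum = 28
Total sum = 28; balls = sum / n = 28 / 7 = 4

Answer: 4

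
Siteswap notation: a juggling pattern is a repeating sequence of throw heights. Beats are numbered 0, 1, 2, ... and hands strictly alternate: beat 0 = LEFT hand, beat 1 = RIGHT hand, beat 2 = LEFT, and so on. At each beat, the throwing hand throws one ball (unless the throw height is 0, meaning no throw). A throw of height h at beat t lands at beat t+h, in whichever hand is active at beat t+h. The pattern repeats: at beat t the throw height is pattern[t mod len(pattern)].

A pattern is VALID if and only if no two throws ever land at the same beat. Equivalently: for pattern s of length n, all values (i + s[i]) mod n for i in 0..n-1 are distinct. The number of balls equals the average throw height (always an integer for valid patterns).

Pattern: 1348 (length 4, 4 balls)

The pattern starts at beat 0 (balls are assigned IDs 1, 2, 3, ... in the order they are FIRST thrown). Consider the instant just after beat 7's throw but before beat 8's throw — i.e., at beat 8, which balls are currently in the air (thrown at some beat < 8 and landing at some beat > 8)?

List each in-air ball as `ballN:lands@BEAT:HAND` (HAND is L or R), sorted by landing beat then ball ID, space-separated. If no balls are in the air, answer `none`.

Beat 0 (L): throw ball1 h=1 -> lands@1:R; in-air after throw: [b1@1:R]
Beat 1 (R): throw ball1 h=3 -> lands@4:L; in-air after throw: [b1@4:L]
Beat 2 (L): throw ball2 h=4 -> lands@6:L; in-air after throw: [b1@4:L b2@6:L]
Beat 3 (R): throw ball3 h=8 -> lands@11:R; in-air after throw: [b1@4:L b2@6:L b3@11:R]
Beat 4 (L): throw ball1 h=1 -> lands@5:R; in-air after throw: [b1@5:R b2@6:L b3@11:R]
Beat 5 (R): throw ball1 h=3 -> lands@8:L; in-air after throw: [b2@6:L b1@8:L b3@11:R]
Beat 6 (L): throw ball2 h=4 -> lands@10:L; in-air after throw: [b1@8:L b2@10:L b3@11:R]
Beat 7 (R): throw ball4 h=8 -> lands@15:R; in-air after throw: [b1@8:L b2@10:L b3@11:R b4@15:R]
Beat 8 (L): throw ball1 h=1 -> lands@9:R; in-air after throw: [b1@9:R b2@10:L b3@11:R b4@15:R]

Answer: ball2:lands@10:L ball3:lands@11:R ball4:lands@15:R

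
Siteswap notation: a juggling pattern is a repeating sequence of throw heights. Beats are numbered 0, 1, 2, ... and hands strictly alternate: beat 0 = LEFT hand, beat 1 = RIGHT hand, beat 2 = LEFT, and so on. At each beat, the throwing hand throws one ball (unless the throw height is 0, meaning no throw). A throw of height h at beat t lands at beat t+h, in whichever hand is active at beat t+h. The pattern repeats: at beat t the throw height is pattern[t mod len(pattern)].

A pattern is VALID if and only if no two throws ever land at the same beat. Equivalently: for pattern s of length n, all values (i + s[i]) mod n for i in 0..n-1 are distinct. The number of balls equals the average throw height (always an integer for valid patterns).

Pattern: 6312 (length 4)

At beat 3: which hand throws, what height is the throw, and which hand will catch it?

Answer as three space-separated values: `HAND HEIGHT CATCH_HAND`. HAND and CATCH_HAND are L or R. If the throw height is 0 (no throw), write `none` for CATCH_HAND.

Beat 3: 3 mod 2 = 1, so hand = R
Throw height = pattern[3 mod 4] = pattern[3] = 2
Lands at beat 3+2=5, 5 mod 2 = 1, so catch hand = R

Answer: R 2 R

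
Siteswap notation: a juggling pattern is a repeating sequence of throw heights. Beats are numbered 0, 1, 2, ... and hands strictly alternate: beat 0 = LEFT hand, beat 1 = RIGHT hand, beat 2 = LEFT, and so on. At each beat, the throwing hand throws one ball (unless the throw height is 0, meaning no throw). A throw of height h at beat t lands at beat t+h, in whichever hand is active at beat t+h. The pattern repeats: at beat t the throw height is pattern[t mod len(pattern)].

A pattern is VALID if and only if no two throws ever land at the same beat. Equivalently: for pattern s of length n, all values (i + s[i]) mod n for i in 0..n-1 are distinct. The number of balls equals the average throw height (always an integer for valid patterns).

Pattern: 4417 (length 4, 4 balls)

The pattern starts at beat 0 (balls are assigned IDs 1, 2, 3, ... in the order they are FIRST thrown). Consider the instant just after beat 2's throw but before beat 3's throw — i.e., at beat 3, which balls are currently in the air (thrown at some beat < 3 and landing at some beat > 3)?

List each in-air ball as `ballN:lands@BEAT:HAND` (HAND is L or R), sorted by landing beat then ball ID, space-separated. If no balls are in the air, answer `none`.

Answer: ball1:lands@4:L ball2:lands@5:R

Derivation:
Beat 0 (L): throw ball1 h=4 -> lands@4:L; in-air after throw: [b1@4:L]
Beat 1 (R): throw ball2 h=4 -> lands@5:R; in-air after throw: [b1@4:L b2@5:R]
Beat 2 (L): throw ball3 h=1 -> lands@3:R; in-air after throw: [b3@3:R b1@4:L b2@5:R]
Beat 3 (R): throw ball3 h=7 -> lands@10:L; in-air after throw: [b1@4:L b2@5:R b3@10:L]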